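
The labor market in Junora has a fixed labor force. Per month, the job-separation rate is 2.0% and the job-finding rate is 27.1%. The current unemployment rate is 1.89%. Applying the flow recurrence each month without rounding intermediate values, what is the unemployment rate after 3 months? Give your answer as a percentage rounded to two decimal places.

Unemployment rate after three months ≈ 5.10%.

With a fixed labor force, u_{t+1} = u_t + s·(1−u_t) − f·u_t = u_t·(1−s−f) + s.
Here 1−s−f = 0.709 and s = 0.020.
u_1 = 0.018900 × 0.709 + 0.020 = 0.033400.
u_2 = 0.033400 × 0.709 + 0.020 = 0.043681.
u_3 = 0.043681 × 0.709 + 0.020 = 0.050970.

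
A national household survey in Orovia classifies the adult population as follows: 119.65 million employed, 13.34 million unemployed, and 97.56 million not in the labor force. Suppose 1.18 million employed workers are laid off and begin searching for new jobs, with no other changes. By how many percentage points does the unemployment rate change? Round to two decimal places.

The unemployment rate changes by +0.89 percentage points.

Initially, labor force = 119.65 + 13.34 = 132.99 million, so u = 13.34/132.99 = 10.03%.
After the change, employed falls and unemployed rises by 1.18; labor force unchanged → E = 118.47, U = 14.52, labor force = 132.99 million.
New unemployment rate = 14.52 / 132.99 = 10.92%.
Change = 10.92% − 10.03% = +0.89 percentage points.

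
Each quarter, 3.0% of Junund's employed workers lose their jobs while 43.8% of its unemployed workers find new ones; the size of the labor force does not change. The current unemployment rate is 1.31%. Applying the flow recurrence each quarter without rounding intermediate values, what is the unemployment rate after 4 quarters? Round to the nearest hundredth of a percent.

Unemployment rate after four quarters ≈ 6.00%.

With a fixed labor force, u_{t+1} = u_t + s·(1−u_t) − f·u_t = u_t·(1−s−f) + s.
Here 1−s−f = 0.532 and s = 0.030.
u_1 = 0.013100 × 0.532 + 0.030 = 0.036969.
u_2 = 0.036969 × 0.532 + 0.030 = 0.049668.
u_3 = 0.049668 × 0.532 + 0.030 = 0.056423.
u_4 = 0.056423 × 0.532 + 0.030 = 0.060017.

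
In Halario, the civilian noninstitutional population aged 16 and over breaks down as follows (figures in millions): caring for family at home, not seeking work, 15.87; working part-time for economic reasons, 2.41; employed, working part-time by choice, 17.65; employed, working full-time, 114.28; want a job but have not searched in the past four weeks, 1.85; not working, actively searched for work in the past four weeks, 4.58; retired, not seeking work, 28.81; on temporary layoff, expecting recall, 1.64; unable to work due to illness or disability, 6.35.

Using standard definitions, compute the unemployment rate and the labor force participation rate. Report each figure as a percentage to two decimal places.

Unemployment rate ≈ 4.43%; labor force participation rate ≈ 72.66%.

Employed = 2.41 + 17.65 + 114.28 = 134.34 million (anyone who worked, including part-time for economic reasons, counts as employed).
Unemployed = 4.58 + 1.64 = 6.22 million (jobless and actively searching, or on temporary layoff).
Labor force = 134.34 + 6.22 = 140.56 million.
Not in labor force = 15.87 + 1.85 + 28.81 + 6.35 = 52.88 million (those not working and not actively searching are outside the labor force — including those who want a job but have given up searching).
Civilian working-age population = 140.56 + 52.88 = 193.44 million.
Unemployment rate = 6.22 / 140.56 = 4.43%.
Labor force participation rate = 140.56 / 193.44 = 72.66%.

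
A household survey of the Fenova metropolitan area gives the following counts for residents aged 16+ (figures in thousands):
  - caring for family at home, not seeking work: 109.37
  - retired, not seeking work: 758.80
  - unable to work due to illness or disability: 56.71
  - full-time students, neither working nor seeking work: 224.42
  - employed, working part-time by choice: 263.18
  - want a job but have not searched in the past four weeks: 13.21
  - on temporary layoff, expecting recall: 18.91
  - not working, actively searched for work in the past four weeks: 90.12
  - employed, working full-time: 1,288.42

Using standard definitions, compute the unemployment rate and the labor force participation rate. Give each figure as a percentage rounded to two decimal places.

Unemployment rate ≈ 6.57%; labor force participation rate ≈ 58.82%.

Employed = 263.18 + 1,288.42 = 1,551.60 thousand.
Unemployed = 18.91 + 90.12 = 109.03 thousand (jobless and actively searching, or on temporary layoff).
Labor force = 1,551.60 + 109.03 = 1,660.63 thousand.
Not in labor force = 109.37 + 758.80 + 56.71 + 224.42 + 13.21 = 1,162.51 thousand (those not working and not actively searching are outside the labor force — including those who want a job but have given up searching).
Civilian working-age population = 1,660.63 + 1,162.51 = 2,823.14 thousand.
Unemployment rate = 109.03 / 1,660.63 = 6.57%.
Labor force participation rate = 1,660.63 / 2,823.14 = 58.82%.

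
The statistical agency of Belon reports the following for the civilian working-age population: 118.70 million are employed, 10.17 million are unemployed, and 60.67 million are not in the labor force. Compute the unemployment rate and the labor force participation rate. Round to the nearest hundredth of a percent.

Labor force = employed + unemployed = 118.70 + 10.17 = 128.87 million.
Working-age population = 128.87 + 60.67 = 189.54 million.
Unemployment rate = 10.17 / 128.87 = 7.89%.
Labor force participation rate = 128.87 / 189.54 = 67.99%.

Unemployment rate ≈ 7.89%; labor force participation rate ≈ 67.99%.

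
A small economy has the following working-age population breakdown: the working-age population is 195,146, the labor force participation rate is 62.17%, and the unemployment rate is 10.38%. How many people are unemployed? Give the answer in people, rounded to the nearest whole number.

Labor force = 0.6217 × 195,146 = 121,322.
Unemployed = 0.1038 × 121,322 ≈ 12,593.

About 12,593 are unemployed.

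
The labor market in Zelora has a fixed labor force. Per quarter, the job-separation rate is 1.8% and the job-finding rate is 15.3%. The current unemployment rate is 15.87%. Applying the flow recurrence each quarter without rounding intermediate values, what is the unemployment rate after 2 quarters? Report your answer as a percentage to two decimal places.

With a fixed labor force, u_{t+1} = u_t + s·(1−u_t) − f·u_t = u_t·(1−s−f) + s.
Here 1−s−f = 0.829 and s = 0.018.
u_1 = 0.158700 × 0.829 + 0.018 = 0.149562.
u_2 = 0.149562 × 0.829 + 0.018 = 0.141987.

Unemployment rate after two quarters ≈ 14.20%.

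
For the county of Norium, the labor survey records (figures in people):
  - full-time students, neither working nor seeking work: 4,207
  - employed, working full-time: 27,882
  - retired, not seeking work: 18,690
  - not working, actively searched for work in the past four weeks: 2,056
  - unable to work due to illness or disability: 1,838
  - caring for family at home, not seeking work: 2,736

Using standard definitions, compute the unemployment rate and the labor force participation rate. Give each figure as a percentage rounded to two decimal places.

Unemployment rate ≈ 6.87%; labor force participation rate ≈ 52.15%.

Employed = 27,882.
Unemployed = 2,056.
Labor force = 27,882 + 2,056 = 29,938.
Not in labor force = 4,207 + 18,690 + 1,838 + 2,736 = 27,471 (those not working and not actively searching are outside the labor force).
Civilian working-age population = 29,938 + 27,471 = 57,409.
Unemployment rate = 2,056 / 29,938 = 6.87%.
Labor force participation rate = 29,938 / 57,409 = 52.15%.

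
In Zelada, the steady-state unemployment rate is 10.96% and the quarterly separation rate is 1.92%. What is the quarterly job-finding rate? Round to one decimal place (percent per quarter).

From u* = s/(s+f): f = s·(1−u)/u.
f = 1.92 × (1 − 0.1096) / 0.1096 = 1.7096 / 0.1096 ≈ 15.6% per quarter.

Job-finding rate ≈ 15.6% per quarter.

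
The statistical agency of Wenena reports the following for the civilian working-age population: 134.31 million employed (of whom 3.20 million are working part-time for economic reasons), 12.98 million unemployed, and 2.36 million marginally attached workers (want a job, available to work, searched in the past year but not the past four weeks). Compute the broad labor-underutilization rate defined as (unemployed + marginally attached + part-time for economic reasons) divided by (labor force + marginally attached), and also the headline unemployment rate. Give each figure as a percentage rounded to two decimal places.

Broad underutilization rate ≈ 12.39%; headline unemployment rate ≈ 8.81%.

Labor force = 134.31 + 12.98 = 147.29 million.
Numerator = 12.98 + 2.36 + 3.20 = 18.54 million.
Denominator = 147.29 + 2.36 = 149.65 million.
Broad rate = 18.54 / 149.65 = 12.39%.
Headline unemployment rate = 12.98 / 147.29 = 8.81%.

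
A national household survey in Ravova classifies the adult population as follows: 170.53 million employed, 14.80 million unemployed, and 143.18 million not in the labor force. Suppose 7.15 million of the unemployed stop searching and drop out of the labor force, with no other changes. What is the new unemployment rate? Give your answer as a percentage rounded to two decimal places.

Initially, labor force = 170.53 + 14.80 = 185.33 million, so u = 14.80/185.33 = 7.99%.
After the change, unemployed and labor force both fall by 7.15 → E = 170.53, U = 7.65, labor force = 178.18 million.
New unemployment rate = 7.65 / 178.18 = 4.29%.

New unemployment rate ≈ 4.29%.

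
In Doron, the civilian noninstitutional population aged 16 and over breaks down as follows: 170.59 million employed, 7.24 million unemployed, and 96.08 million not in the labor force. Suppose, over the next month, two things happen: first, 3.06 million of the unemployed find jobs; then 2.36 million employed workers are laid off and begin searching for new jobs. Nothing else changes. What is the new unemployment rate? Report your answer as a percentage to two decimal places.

Initially, labor force = 170.59 + 7.24 = 177.83 million, so u = 7.24/177.83 = 4.07%.
After the first change, unemployed falls and employed rises by 3.06; labor force unchanged → E = 173.65, U = 4.18, labor force = 177.83 million.
After the second change, employed falls and unemployed rises by 2.36; labor force unchanged → E = 171.29, U = 6.54, labor force = 177.83 million.
New unemployment rate = 6.54 / 177.83 = 3.68%.

New unemployment rate ≈ 3.68%.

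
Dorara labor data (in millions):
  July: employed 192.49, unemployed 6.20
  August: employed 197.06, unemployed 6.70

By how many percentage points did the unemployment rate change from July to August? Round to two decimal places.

July: labor force = 192.49 + 6.20 = 198.69; u = 6.20/198.69 = 3.12%.
August: labor force = 197.06 + 6.70 = 203.76; u = 6.70/203.76 = 3.29%.
Change = 3.29% − 3.12% = +0.17 pp.

The unemployment rate changed by +0.17 percentage points.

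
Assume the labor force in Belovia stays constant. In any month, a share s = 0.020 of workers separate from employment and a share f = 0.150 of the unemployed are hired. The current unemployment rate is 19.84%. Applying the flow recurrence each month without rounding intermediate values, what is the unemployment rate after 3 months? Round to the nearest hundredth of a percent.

With a fixed labor force, u_{t+1} = u_t + s·(1−u_t) − f·u_t = u_t·(1−s−f) + s.
Here 1−s−f = 0.830 and s = 0.020.
u_1 = 0.198400 × 0.830 + 0.020 = 0.184672.
u_2 = 0.184672 × 0.830 + 0.020 = 0.173278.
u_3 = 0.173278 × 0.830 + 0.020 = 0.163821.

Unemployment rate after three months ≈ 16.38%.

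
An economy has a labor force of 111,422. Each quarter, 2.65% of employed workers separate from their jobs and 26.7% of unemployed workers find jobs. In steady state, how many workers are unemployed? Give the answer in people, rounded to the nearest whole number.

Steady-state unemployment rate u* = s/(s+f) = 2.65/(2.65+26.7) = 0.090290.
Unemployed = u* × labor force = 0.090290 × 111,422 ≈ 10,060.

About 10,060 are unemployed in steady state.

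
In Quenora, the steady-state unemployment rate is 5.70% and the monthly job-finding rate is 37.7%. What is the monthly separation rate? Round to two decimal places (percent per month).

Separation rate ≈ 2.28% per month.

From u* = s/(s+f): s = u·f/(1−u).
s = 0.0570 × 37.7 / (1 − 0.0570) = 2.1489 / 0.9430 ≈ 2.28% per month.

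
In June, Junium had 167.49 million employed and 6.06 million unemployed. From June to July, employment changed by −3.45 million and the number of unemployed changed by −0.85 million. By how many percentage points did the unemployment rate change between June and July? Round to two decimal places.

June: labor force = 167.49 + 6.06 = 173.55; u = 6.06/173.55 = 3.49%.
July: labor force = 164.04 + 5.21 = 169.25; u = 5.21/169.25 = 3.08%.
Change = 3.08% − 3.49% = −0.41 pp.

The unemployment rate changed by −0.41 percentage points.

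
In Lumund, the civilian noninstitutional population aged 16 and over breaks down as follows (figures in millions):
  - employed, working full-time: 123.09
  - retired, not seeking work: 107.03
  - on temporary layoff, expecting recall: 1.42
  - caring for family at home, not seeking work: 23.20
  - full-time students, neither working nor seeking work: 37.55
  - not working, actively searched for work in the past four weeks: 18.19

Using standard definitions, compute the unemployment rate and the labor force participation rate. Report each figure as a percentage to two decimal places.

Unemployment rate ≈ 13.74%; labor force participation rate ≈ 45.96%.

Employed = 123.09 million.
Unemployed = 1.42 + 18.19 = 19.61 million (jobless and actively searching, or on temporary layoff).
Labor force = 123.09 + 19.61 = 142.70 million.
Not in labor force = 107.03 + 23.20 + 37.55 = 167.78 million (those not working and not actively searching are outside the labor force).
Civilian working-age population = 142.70 + 167.78 = 310.48 million.
Unemployment rate = 19.61 / 142.70 = 13.74%.
Labor force participation rate = 142.70 / 310.48 = 45.96%.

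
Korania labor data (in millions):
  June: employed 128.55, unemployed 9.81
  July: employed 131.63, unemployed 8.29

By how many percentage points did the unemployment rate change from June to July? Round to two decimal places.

June: labor force = 128.55 + 9.81 = 138.36; u = 9.81/138.36 = 7.09%.
July: labor force = 131.63 + 8.29 = 139.92; u = 8.29/139.92 = 5.92%.
Change = 5.92% − 7.09% = −1.17 pp.

The unemployment rate changed by −1.17 percentage points.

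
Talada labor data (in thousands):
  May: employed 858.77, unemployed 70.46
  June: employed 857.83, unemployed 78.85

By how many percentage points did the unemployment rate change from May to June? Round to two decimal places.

The unemployment rate changed by +0.84 percentage points.

May: labor force = 858.77 + 70.46 = 929.23; u = 70.46/929.23 = 7.58%.
June: labor force = 857.83 + 78.85 = 936.68; u = 78.85/936.68 = 8.42%.
Change = 8.42% − 7.58% = +0.84 pp.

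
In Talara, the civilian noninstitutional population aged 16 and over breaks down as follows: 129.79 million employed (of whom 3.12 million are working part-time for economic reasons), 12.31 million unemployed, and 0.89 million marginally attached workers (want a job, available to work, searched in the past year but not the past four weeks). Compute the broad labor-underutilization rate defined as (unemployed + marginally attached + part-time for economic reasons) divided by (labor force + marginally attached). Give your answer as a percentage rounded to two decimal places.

Broad underutilization rate ≈ 11.41%.

Labor force = 129.79 + 12.31 = 142.10 million.
Numerator = 12.31 + 0.89 + 3.12 = 16.32 million.
Denominator = 142.10 + 0.89 = 142.99 million.
Broad rate = 16.32 / 142.99 = 11.41%.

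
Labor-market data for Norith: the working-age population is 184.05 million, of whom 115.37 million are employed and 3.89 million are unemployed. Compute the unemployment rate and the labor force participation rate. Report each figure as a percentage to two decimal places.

Labor force = employed + unemployed = 115.37 + 3.89 = 119.26 million.
Unemployment rate = 3.89 / 119.26 = 3.26%.
Labor force participation rate = 119.26 / 184.05 = 64.80%.

Unemployment rate ≈ 3.26%; labor force participation rate ≈ 64.80%.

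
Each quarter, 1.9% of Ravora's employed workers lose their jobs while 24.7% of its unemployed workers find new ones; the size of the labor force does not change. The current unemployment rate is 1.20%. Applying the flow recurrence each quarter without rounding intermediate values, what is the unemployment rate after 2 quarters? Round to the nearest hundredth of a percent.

Unemployment rate after two quarters ≈ 3.94%.

With a fixed labor force, u_{t+1} = u_t + s·(1−u_t) − f·u_t = u_t·(1−s−f) + s.
Here 1−s−f = 0.734 and s = 0.019.
u_1 = 0.012000 × 0.734 + 0.019 = 0.027808.
u_2 = 0.027808 × 0.734 + 0.019 = 0.039411.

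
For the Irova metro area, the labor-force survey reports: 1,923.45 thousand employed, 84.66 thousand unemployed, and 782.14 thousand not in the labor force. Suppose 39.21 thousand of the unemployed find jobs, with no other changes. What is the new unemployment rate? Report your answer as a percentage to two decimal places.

New unemployment rate ≈ 2.26%.

Initially, labor force = 1,923.45 + 84.66 = 2,008.11 thousand, so u = 84.66/2,008.11 = 4.22%.
After the change, unemployed falls and employed rises by 39.21; labor force unchanged → E = 1,962.66, U = 45.45, labor force = 2,008.11 thousand.
New unemployment rate = 45.45 / 2,008.11 = 2.26%.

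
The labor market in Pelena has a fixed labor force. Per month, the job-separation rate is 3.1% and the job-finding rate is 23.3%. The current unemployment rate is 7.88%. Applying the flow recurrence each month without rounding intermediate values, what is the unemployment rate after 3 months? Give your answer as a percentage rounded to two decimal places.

With a fixed labor force, u_{t+1} = u_t + s·(1−u_t) − f·u_t = u_t·(1−s−f) + s.
Here 1−s−f = 0.736 and s = 0.031.
u_1 = 0.078800 × 0.736 + 0.031 = 0.088997.
u_2 = 0.088997 × 0.736 + 0.031 = 0.096502.
u_3 = 0.096502 × 0.736 + 0.031 = 0.102025.

Unemployment rate after three months ≈ 10.20%.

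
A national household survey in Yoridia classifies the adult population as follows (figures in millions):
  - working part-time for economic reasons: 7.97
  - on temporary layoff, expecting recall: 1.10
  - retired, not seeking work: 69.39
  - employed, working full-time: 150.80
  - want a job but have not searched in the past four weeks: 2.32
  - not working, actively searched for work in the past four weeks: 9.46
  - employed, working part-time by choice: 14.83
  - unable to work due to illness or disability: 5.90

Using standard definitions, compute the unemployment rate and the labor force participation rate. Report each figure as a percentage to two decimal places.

Employed = 7.97 + 150.80 + 14.83 = 173.60 million (anyone who worked, including part-time for economic reasons, counts as employed).
Unemployed = 1.10 + 9.46 = 10.56 million (jobless and actively searching, or on temporary layoff).
Labor force = 173.60 + 10.56 = 184.16 million.
Not in labor force = 69.39 + 2.32 + 5.90 = 77.61 million (those not working and not actively searching are outside the labor force — including those who want a job but have given up searching).
Civilian working-age population = 184.16 + 77.61 = 261.77 million.
Unemployment rate = 10.56 / 184.16 = 5.73%.
Labor force participation rate = 184.16 / 261.77 = 70.35%.

Unemployment rate ≈ 5.73%; labor force participation rate ≈ 70.35%.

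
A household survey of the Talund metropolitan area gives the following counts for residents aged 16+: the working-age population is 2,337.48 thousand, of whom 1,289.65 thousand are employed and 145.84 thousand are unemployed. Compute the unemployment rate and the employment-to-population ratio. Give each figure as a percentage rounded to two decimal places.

Labor force = employed + unemployed = 1,289.65 + 145.84 = 1,435.49 thousand.
Unemployment rate = 145.84 / 1,435.49 = 10.16%.
Employment-population ratio = 1,289.65 / 2,337.48 = 55.17%.

Unemployment rate ≈ 10.16%; employment-population ratio ≈ 55.17%.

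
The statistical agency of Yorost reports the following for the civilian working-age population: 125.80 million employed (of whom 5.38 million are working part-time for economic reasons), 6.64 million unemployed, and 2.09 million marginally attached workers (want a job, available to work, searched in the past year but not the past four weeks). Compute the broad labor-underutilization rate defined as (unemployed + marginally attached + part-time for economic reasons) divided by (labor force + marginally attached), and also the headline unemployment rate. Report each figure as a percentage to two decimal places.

Labor force = 125.80 + 6.64 = 132.44 million.
Numerator = 6.64 + 2.09 + 5.38 = 14.11 million.
Denominator = 132.44 + 2.09 = 134.53 million.
Broad rate = 14.11 / 134.53 = 10.49%.
Headline unemployment rate = 6.64 / 132.44 = 5.01%.

Broad underutilization rate ≈ 10.49%; headline unemployment rate ≈ 5.01%.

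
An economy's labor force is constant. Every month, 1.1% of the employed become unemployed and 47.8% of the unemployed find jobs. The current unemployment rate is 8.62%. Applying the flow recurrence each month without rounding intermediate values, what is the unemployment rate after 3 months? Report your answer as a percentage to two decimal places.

With a fixed labor force, u_{t+1} = u_t + s·(1−u_t) − f·u_t = u_t·(1−s−f) + s.
Here 1−s−f = 0.511 and s = 0.011.
u_1 = 0.086200 × 0.511 + 0.011 = 0.055048.
u_2 = 0.055048 × 0.511 + 0.011 = 0.039130.
u_3 = 0.039130 × 0.511 + 0.011 = 0.030995.

Unemployment rate after three months ≈ 3.10%.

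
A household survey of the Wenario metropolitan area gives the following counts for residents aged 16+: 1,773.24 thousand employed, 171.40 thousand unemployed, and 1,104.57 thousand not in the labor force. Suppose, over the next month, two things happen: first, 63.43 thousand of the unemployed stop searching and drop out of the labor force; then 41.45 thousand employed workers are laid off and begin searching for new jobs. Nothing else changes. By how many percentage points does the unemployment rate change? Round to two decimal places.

The unemployment rate changes by −0.87 percentage points.

Initially, labor force = 1,773.24 + 171.40 = 1,944.64 thousand, so u = 171.40/1,944.64 = 8.81%.
After the first change, unemployed and labor force both fall by 63.43 → E = 1,773.24, U = 107.97, labor force = 1,881.21 thousand.
After the second change, employed falls and unemployed rises by 41.45; labor force unchanged → E = 1,731.79, U = 149.42, labor force = 1,881.21 thousand.
New unemployment rate = 149.42 / 1,881.21 = 7.94%.
Change = 7.94% − 8.81% = −0.87 percentage points.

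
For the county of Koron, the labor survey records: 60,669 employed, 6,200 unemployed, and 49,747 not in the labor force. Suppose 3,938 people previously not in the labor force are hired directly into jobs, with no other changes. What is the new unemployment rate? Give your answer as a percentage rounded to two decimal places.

New unemployment rate ≈ 8.76%.

Initially, labor force = 60,669 + 6,200 = 66,869, so u = 6,200/66,869 = 9.27%.
After the change, employed and labor force both rise by 3,938; unemployed unchanged → E = 64,607, U = 6,200, labor force = 70,807.
New unemployment rate = 6,200 / 70,807 = 8.76%.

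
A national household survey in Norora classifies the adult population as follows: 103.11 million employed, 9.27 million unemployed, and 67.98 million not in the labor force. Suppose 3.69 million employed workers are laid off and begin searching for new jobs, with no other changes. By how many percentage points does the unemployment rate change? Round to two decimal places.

Initially, labor force = 103.11 + 9.27 = 112.38 million, so u = 9.27/112.38 = 8.25%.
After the change, employed falls and unemployed rises by 3.69; labor force unchanged → E = 99.42, U = 12.96, labor force = 112.38 million.
New unemployment rate = 12.96 / 112.38 = 11.53%.
Change = 11.53% − 8.25% = +3.28 percentage points.

The unemployment rate changes by +3.28 percentage points.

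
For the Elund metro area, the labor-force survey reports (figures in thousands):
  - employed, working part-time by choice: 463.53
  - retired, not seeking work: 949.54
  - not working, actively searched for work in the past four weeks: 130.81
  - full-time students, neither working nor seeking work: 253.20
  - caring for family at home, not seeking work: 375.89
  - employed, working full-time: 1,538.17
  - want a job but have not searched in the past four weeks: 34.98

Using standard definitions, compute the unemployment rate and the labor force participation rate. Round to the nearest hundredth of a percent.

Unemployment rate ≈ 6.13%; labor force participation rate ≈ 56.93%.

Employed = 463.53 + 1,538.17 = 2,001.70 thousand.
Unemployed = 130.81 thousand.
Labor force = 2,001.70 + 130.81 = 2,132.51 thousand.
Not in labor force = 949.54 + 253.20 + 375.89 + 34.98 = 1,613.61 thousand (those not working and not actively searching are outside the labor force — including those who want a job but have given up searching).
Civilian working-age population = 2,132.51 + 1,613.61 = 3,746.12 thousand.
Unemployment rate = 130.81 / 2,132.51 = 6.13%.
Labor force participation rate = 2,132.51 / 3,746.12 = 56.93%.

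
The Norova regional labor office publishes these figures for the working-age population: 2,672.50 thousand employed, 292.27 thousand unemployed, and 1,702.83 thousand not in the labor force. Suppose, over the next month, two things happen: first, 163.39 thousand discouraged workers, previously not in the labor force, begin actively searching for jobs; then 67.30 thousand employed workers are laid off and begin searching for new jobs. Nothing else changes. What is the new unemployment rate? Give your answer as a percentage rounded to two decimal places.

New unemployment rate ≈ 16.72%.

Initially, labor force = 2,672.50 + 292.27 = 2,964.77 thousand, so u = 292.27/2,964.77 = 9.86%.
After the first change, unemployed and labor force both rise by 163.39 → E = 2,672.50, U = 455.66, labor force = 3,128.16 thousand.
After the second change, employed falls and unemployed rises by 67.30; labor force unchanged → E = 2,605.20, U = 522.96, labor force = 3,128.16 thousand.
New unemployment rate = 522.96 / 3,128.16 = 16.72%.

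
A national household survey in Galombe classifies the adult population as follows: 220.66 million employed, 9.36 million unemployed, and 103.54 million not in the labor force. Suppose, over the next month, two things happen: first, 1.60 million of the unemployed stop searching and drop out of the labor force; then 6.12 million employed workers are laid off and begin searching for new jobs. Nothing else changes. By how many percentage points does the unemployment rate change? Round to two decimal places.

The unemployment rate changes by +2.01 percentage points.

Initially, labor force = 220.66 + 9.36 = 230.02 million, so u = 9.36/230.02 = 4.07%.
After the first change, unemployed and labor force both fall by 1.60 → E = 220.66, U = 7.76, labor force = 228.42 million.
After the second change, employed falls and unemployed rises by 6.12; labor force unchanged → E = 214.54, U = 13.88, labor force = 228.42 million.
New unemployment rate = 13.88 / 228.42 = 6.08%.
Change = 6.08% − 4.07% = +2.01 percentage points.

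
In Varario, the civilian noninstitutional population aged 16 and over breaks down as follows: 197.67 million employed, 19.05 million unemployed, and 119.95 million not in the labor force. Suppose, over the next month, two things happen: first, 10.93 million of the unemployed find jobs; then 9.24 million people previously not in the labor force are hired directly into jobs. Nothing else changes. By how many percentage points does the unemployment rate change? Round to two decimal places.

The unemployment rate changes by −5.20 percentage points.

Initially, labor force = 197.67 + 19.05 = 216.72 million, so u = 19.05/216.72 = 8.79%.
After the first change, unemployed falls and employed rises by 10.93; labor force unchanged → E = 208.60, U = 8.12, labor force = 216.72 million.
After the second change, employed and labor force both rise by 9.24; unemployed unchanged → E = 217.84, U = 8.12, labor force = 225.96 million.
New unemployment rate = 8.12 / 225.96 = 3.59%.
Change = 3.59% − 8.79% = −5.20 percentage points.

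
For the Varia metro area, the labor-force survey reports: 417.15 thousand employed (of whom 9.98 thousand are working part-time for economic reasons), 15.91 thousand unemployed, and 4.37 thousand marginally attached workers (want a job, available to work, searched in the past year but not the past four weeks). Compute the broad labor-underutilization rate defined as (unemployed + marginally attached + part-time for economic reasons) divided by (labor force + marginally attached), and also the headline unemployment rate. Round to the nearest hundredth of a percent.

Broad underutilization rate ≈ 6.92%; headline unemployment rate ≈ 3.67%.

Labor force = 417.15 + 15.91 = 433.06 thousand.
Numerator = 15.91 + 4.37 + 9.98 = 30.26 thousand.
Denominator = 433.06 + 4.37 = 437.43 thousand.
Broad rate = 30.26 / 437.43 = 6.92%.
Headline unemployment rate = 15.91 / 433.06 = 3.67%.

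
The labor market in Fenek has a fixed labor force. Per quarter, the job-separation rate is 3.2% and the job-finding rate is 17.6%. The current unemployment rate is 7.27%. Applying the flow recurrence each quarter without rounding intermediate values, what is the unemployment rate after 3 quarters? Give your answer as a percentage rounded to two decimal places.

With a fixed labor force, u_{t+1} = u_t + s·(1−u_t) − f·u_t = u_t·(1−s−f) + s.
Here 1−s−f = 0.792 and s = 0.032.
u_1 = 0.072700 × 0.792 + 0.032 = 0.089578.
u_2 = 0.089578 × 0.792 + 0.032 = 0.102946.
u_3 = 0.102946 × 0.792 + 0.032 = 0.113533.

Unemployment rate after three quarters ≈ 11.35%.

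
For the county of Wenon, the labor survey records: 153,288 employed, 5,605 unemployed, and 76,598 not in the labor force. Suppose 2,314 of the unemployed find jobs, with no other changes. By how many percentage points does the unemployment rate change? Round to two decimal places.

Initially, labor force = 153,288 + 5,605 = 158,893, so u = 5,605/158,893 = 3.53%.
After the change, unemployed falls and employed rises by 2,314; labor force unchanged → E = 155,602, U = 3,291, labor force = 158,893.
New unemployment rate = 3,291 / 158,893 = 2.07%.
Change = 2.07% − 3.53% = −1.46 percentage points.

The unemployment rate changes by −1.46 percentage points.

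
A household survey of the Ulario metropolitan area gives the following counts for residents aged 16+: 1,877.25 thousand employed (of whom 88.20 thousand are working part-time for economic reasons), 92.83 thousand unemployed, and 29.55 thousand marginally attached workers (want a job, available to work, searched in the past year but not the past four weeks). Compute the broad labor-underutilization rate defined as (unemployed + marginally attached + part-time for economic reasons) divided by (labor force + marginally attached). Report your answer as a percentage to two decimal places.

Broad underutilization rate ≈ 10.53%.

Labor force = 1,877.25 + 92.83 = 1,970.08 thousand.
Numerator = 92.83 + 29.55 + 88.20 = 210.58 thousand.
Denominator = 1,970.08 + 29.55 = 1,999.63 thousand.
Broad rate = 210.58 / 1,999.63 = 10.53%.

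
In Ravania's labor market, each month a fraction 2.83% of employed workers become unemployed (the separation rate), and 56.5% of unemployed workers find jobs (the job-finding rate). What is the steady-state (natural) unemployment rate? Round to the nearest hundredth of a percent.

At steady state the flows balance: s·E = f·U, so U/(E+U) = s/(s+f).
u* = 2.83 / (2.83 + 56.5) = 2.83 / 59.33 = 4.77%.

Steady-state unemployment rate ≈ 4.77%.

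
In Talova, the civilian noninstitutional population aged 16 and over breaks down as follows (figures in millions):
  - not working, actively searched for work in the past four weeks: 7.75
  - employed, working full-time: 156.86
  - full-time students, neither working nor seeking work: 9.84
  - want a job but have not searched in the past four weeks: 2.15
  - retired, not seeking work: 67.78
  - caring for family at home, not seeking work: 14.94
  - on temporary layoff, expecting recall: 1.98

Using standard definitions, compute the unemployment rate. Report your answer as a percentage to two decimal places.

Unemployment rate ≈ 5.84%.

Employed = 156.86 million.
Unemployed = 7.75 + 1.98 = 9.73 million (jobless and actively searching, or on temporary layoff).
Labor force = 156.86 + 9.73 = 166.59 million.
Unemployment rate = 9.73 / 166.59 = 5.84%.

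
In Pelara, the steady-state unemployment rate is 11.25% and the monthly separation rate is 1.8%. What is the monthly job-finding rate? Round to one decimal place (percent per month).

From u* = s/(s+f): f = s·(1−u)/u.
f = 1.8 × (1 − 0.1125) / 0.1125 = 1.5975 / 0.1125 ≈ 14.2% per month.

Job-finding rate ≈ 14.2% per month.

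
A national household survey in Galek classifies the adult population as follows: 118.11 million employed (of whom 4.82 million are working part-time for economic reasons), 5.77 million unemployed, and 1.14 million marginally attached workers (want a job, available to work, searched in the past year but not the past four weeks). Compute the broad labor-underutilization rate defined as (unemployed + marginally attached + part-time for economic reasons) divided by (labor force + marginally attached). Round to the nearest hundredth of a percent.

Labor force = 118.11 + 5.77 = 123.88 million.
Numerator = 5.77 + 1.14 + 4.82 = 11.73 million.
Denominator = 123.88 + 1.14 = 125.02 million.
Broad rate = 11.73 / 125.02 = 9.38%.

Broad underutilization rate ≈ 9.38%.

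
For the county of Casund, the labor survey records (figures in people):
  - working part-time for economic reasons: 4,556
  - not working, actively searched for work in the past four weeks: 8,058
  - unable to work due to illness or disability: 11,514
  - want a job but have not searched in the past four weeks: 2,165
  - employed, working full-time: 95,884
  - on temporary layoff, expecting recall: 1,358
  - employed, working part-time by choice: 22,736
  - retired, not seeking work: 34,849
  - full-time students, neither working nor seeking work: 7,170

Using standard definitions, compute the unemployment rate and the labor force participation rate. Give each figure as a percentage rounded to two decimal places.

Unemployment rate ≈ 7.10%; labor force participation rate ≈ 70.42%.

Employed = 4,556 + 95,884 + 22,736 = 123,176 (anyone who worked, including part-time for economic reasons, counts as employed).
Unemployed = 8,058 + 1,358 = 9,416 (jobless and actively searching, or on temporary layoff).
Labor force = 123,176 + 9,416 = 132,592.
Not in labor force = 11,514 + 2,165 + 34,849 + 7,170 = 55,698 (those not working and not actively searching are outside the labor force — including those who want a job but have given up searching).
Civilian working-age population = 132,592 + 55,698 = 188,290.
Unemployment rate = 9,416 / 132,592 = 7.10%.
Labor force participation rate = 132,592 / 188,290 = 70.42%.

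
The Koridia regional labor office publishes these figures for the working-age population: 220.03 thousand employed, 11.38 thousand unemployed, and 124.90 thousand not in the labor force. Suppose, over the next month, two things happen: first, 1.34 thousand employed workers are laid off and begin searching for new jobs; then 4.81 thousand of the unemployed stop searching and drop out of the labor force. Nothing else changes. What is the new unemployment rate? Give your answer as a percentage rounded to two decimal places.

Initially, labor force = 220.03 + 11.38 = 231.41 thousand, so u = 11.38/231.41 = 4.92%.
After the first change, employed falls and unemployed rises by 1.34; labor force unchanged → E = 218.69, U = 12.72, labor force = 231.41 thousand.
After the second change, unemployed and labor force both fall by 4.81 → E = 218.69, U = 7.91, labor force = 226.60 thousand.
New unemployment rate = 7.91 / 226.60 = 3.49%.

New unemployment rate ≈ 3.49%.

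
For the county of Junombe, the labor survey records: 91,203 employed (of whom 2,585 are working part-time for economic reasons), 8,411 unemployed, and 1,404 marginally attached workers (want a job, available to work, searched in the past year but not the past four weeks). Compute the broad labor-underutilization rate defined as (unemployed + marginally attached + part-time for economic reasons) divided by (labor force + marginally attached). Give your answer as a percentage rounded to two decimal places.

Labor force = 91,203 + 8,411 = 99,614.
Numerator = 8,411 + 1,404 + 2,585 = 12,400.
Denominator = 99,614 + 1,404 = 101,018.
Broad rate = 12,400 / 101,018 = 12.28%.

Broad underutilization rate ≈ 12.28%.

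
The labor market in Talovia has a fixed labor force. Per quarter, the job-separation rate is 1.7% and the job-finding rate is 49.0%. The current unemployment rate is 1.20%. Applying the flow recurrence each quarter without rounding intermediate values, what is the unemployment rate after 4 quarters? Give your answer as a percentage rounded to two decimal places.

Unemployment rate after four quarters ≈ 3.23%.

With a fixed labor force, u_{t+1} = u_t + s·(1−u_t) − f·u_t = u_t·(1−s−f) + s.
Here 1−s−f = 0.493 and s = 0.017.
u_1 = 0.012000 × 0.493 + 0.017 = 0.022916.
u_2 = 0.022916 × 0.493 + 0.017 = 0.028298.
u_3 = 0.028298 × 0.493 + 0.017 = 0.030951.
u_4 = 0.030951 × 0.493 + 0.017 = 0.032259.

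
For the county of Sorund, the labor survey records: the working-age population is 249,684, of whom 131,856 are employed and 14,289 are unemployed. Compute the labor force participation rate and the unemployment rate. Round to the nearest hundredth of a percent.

Labor force participation rate ≈ 58.53%; unemployment rate ≈ 9.78%.

Labor force = employed + unemployed = 131,856 + 14,289 = 146,145.
Unemployment rate = 14,289 / 146,145 = 9.78%.
Labor force participation rate = 146,145 / 249,684 = 58.53%.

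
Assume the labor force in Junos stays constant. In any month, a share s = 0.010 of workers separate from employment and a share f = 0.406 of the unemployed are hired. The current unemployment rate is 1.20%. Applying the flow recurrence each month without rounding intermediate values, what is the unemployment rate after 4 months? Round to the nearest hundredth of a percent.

With a fixed labor force, u_{t+1} = u_t + s·(1−u_t) − f·u_t = u_t·(1−s−f) + s.
Here 1−s−f = 0.584 and s = 0.010.
u_1 = 0.012000 × 0.584 + 0.010 = 0.017008.
u_2 = 0.017008 × 0.584 + 0.010 = 0.019933.
u_3 = 0.019933 × 0.584 + 0.010 = 0.021641.
u_4 = 0.021641 × 0.584 + 0.010 = 0.022638.

Unemployment rate after four months ≈ 2.26%.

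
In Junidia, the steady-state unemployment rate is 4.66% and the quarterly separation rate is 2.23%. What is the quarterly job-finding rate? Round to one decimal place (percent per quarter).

From u* = s/(s+f): f = s·(1−u)/u.
f = 2.23 × (1 − 0.0466) / 0.0466 = 2.1261 / 0.0466 ≈ 45.6% per quarter.

Job-finding rate ≈ 45.6% per quarter.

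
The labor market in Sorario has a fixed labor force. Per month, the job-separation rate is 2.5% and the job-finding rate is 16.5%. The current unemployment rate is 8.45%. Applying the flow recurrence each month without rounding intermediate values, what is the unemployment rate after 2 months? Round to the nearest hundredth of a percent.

With a fixed labor force, u_{t+1} = u_t + s·(1−u_t) − f·u_t = u_t·(1−s−f) + s.
Here 1−s−f = 0.810 and s = 0.025.
u_1 = 0.084500 × 0.810 + 0.025 = 0.093445.
u_2 = 0.093445 × 0.810 + 0.025 = 0.100690.

Unemployment rate after two months ≈ 10.07%.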